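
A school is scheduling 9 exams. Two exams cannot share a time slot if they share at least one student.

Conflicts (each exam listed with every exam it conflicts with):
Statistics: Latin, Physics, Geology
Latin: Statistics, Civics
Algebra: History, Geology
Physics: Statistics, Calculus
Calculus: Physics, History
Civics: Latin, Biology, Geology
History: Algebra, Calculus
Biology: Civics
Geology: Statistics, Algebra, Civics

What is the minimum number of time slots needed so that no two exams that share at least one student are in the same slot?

Algebra and History conflict, so at least 2 time slots are needed.
2 time slots suffice: time slot 1 → {Latin, Physics, History, Biology, Geology}; time slot 2 → {Statistics, Algebra, Calculus, Civics}. Each listed conflict is separated.

2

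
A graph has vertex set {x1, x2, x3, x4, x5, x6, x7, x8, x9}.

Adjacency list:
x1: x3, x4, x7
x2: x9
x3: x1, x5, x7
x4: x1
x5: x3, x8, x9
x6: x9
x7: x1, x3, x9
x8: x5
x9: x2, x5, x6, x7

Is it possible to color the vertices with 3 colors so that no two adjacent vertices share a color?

Yes

The chromatic number is 3. x1, x3, x7 are pairwise adjacent, so at least 3 colors are needed.
3 colors suffice: color red → {x1, x8, x9}; color blue → {x2, x3, x4, x6}; color green → {x5, x7}.
That is already a proper 3-coloring.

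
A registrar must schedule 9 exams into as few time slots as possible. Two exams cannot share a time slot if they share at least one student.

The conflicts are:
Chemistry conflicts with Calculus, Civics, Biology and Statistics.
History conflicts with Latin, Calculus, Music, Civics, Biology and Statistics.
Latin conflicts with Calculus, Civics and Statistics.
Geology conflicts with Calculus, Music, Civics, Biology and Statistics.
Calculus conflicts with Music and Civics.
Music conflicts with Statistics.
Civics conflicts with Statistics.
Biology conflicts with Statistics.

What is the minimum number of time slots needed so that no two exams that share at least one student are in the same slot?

4

History, Latin, Calculus, Civics pairwise conflict, so at least 4 time slots are needed.
4 time slots suffice: time slot 1 → {Calculus, Statistics}; time slot 2 → {Music, Civics, Biology}; time slot 3 → {Chemistry, History, Geology}; time slot 4 → {Latin}. Every pair that conflicts lands in different time slots.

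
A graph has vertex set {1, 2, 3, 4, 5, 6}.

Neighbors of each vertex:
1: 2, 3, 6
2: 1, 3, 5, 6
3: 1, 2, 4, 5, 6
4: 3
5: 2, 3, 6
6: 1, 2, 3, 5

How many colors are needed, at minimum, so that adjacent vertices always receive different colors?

1, 2, 3, 6 are pairwise adjacent (a clique of size 4), so at least 4 colors are needed.
A valid assignment using 4 colors: 1=yellow, 2=green, 3=red, 4=blue, 5=yellow, 6=blue. Every edge joins two different colors.

4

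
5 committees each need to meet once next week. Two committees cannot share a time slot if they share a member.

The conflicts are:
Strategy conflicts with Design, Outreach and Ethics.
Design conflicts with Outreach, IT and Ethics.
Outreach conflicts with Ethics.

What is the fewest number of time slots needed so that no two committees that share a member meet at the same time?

4

Strategy, Design, Outreach, Ethics are mutually in conflict, so at least 4 time slots are needed.
4 time slots suffice: time slot 1 → {Design}; time slot 2 → {IT, Ethics}; time slot 3 → {Outreach}; time slot 4 → {Strategy}. No two conflicting committees share a time slot.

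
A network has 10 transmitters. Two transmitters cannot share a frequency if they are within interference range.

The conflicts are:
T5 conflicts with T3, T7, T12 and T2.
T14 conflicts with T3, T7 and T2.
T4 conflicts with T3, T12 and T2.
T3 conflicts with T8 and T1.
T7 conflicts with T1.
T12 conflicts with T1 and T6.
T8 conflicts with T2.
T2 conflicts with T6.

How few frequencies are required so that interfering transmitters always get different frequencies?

T7 and T1 conflict, so at least 2 frequencies are needed.
2 frequencies suffice: frequency 1 → {T3, T7, T12, T2}; frequency 2 → {T5, T14, T4, T8, T1, T6}. No two conflicting transmitters share a frequency.

2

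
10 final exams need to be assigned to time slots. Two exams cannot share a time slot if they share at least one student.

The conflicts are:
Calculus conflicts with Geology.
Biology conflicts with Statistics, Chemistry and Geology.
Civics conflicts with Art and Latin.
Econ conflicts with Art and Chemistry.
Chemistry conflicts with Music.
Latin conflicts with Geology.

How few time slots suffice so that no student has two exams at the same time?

3

The cycle Biology-Chemistry-Econ-Art-Civics-Latin-Geology-Biology has odd length 7, so it cannot be 2-colored; at least 3 time slots are needed.
Using 3 time slots: Calculus=1, Biology=1, Civics=2, Statistics=2, Econ=3, Art=1, Chemistry=2, Latin=1, Geology=2, Music=1. Every pair that conflicts lands in different time slots.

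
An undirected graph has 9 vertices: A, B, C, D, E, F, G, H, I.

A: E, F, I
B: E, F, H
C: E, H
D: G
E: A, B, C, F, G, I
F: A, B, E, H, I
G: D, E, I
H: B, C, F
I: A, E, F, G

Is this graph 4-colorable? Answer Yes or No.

Yes

The chromatic number is 4. A, E, F, I form a clique, so at least 4 colors are needed.
4 colors suffice: color 1 → {D, E, H}; color 2 → {C, F, G}; color 3 → {B, I}; color 4 → {A}.
That is already a proper 4-coloring.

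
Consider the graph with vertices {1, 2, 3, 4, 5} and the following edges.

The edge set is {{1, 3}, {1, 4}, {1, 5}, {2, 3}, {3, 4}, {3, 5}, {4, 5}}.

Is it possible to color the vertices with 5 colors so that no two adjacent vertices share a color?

Yes

The chromatic number is 4. 1, 3, 4, 5 are pairwise adjacent (a clique of size 4), so at least 4 colors are needed.
4 colors suffice: color red → {3}; color blue → {2, 5}; color green → {4}; color yellow → {1}.
Since 5 ≥ 4, a proper 5-coloring certainly exists.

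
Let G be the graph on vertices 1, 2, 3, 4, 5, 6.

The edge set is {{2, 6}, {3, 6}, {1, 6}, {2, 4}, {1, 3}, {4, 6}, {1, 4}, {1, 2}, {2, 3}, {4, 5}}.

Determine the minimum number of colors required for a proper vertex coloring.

1, 2, 3, 6 are pairwise adjacent (a clique of size 4), so at least 4 colors are needed.
4 colors suffice: color a → {5, 6}; color b → {2}; color c → {1}; color d → {3, 4}. No two adjacent vertices share a color.

4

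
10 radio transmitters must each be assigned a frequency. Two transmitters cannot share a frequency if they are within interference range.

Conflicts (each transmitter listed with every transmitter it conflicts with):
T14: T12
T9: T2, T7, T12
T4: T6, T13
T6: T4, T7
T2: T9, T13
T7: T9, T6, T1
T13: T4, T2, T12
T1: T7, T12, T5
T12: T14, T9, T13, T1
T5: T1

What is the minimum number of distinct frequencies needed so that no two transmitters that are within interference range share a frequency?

T13 and T12 conflict, so at least 2 frequencies are needed.
2 frequencies suffice: T14=2, T9=2, T4=1, T6=2, T2=1, T7=1, T13=2, T1=2, T12=1, T5=1. No two conflicting transmitters share a frequency.

2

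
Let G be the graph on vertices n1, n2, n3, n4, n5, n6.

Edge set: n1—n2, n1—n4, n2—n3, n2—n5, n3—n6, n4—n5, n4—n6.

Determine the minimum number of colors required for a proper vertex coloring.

The cycle n6-n3-n2-n5-n4-n6 has odd length 5, so it cannot be 2-colored; at least 3 colors are needed.
3 colors suffice: color R → {n2, n4}; color B → {n1, n3, n5}; color G → {n6}. Every edge joins two different colors.

3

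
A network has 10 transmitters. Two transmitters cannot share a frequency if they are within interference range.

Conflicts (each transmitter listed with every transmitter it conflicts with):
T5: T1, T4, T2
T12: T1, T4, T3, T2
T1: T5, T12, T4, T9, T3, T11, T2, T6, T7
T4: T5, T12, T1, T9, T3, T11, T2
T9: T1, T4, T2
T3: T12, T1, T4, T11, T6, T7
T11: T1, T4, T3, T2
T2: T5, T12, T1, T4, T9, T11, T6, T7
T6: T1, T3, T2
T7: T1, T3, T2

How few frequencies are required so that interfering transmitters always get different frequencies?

4

T12, T1, T4, T3 pairwise conflict, so at least 4 frequencies are needed.
A valid assignment using 4 frequencies: T5=4, T12=4, T1=1, T4=3, T9=4, T3=2, T11=4, T2=2, T6=3, T7=3. Each listed conflict is separated.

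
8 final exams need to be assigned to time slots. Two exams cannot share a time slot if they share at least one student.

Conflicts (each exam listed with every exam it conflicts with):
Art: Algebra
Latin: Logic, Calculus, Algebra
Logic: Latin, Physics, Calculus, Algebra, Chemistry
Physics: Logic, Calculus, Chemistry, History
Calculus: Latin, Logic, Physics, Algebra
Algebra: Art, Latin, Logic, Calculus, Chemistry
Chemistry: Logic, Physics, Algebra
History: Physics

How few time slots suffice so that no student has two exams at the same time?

4

Latin, Logic, Calculus, Algebra are mutually in conflict, so at least 4 time slots are needed.
A valid assignment using 4 time slots: Art=2, Latin=4, Logic=2, Physics=1, Calculus=3, Algebra=1, Chemistry=3, History=2. Each listed conflict is separated.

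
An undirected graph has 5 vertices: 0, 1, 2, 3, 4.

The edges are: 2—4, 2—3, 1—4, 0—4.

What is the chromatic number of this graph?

2

2 and 4 are adjacent, so at least 2 colors are needed.
One proper 2-coloring: 0=b, 1=b, 2=b, 3=a, 4=a. No two adjacent vertices share a color.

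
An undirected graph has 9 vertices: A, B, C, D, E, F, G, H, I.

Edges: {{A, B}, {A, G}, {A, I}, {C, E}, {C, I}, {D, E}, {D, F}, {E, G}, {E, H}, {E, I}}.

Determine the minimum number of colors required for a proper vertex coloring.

C, E, I form a triangle, so at least 3 colors are needed.
3 colors suffice: color 1 → {A, E, F}; color 2 → {B, D, G, H, I}; color 3 → {C}. Every edge joins two different colors.

3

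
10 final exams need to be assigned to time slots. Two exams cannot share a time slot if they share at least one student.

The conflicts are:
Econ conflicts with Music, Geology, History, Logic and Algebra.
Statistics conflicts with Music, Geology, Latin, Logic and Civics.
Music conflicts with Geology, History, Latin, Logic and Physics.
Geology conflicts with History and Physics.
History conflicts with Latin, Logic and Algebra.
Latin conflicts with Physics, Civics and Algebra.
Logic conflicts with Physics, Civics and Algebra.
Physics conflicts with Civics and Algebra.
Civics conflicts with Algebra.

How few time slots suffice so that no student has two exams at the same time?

Econ, Music, Geology, History are mutually in conflict, so at least 4 time slots are needed.
4 time slots suffice: time slot 1 → {Music, Algebra}; time slot 2 → {Geology, Latin, Logic}; time slot 3 → {Statistics, History, Physics}; time slot 4 → {Econ, Civics}. No two conflicting exams share a time slot.

4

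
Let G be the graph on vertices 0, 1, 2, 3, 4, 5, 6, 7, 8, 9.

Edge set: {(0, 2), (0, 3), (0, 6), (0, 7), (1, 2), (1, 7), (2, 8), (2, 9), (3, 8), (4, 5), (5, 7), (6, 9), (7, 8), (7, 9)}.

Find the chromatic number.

2 and 8 are adjacent, so at least 2 colors are needed.
2 colors suffice: color a → {2, 3, 4, 6, 7}; color b → {0, 1, 5, 8, 9}. Each edge has distinct colors on its endpoints.

2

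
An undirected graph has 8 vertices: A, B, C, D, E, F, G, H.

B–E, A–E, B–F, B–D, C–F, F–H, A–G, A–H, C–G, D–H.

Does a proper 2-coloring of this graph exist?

No

The cycle B-F-H-A-E-B has odd length 5, so it cannot be 2-colored; at least 3 colors are needed.
So 2 colors are not enough.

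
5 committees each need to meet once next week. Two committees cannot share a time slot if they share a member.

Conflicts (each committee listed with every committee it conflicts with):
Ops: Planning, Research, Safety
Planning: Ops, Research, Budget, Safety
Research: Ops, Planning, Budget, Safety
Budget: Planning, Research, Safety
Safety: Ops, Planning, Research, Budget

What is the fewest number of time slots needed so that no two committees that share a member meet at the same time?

4

Ops, Planning, Research, Safety are mutually in conflict, so at least 4 time slots are needed.
4 time slots suffice: Ops=4, Planning=2, Research=1, Budget=4, Safety=3. No two conflicting committees share a time slot.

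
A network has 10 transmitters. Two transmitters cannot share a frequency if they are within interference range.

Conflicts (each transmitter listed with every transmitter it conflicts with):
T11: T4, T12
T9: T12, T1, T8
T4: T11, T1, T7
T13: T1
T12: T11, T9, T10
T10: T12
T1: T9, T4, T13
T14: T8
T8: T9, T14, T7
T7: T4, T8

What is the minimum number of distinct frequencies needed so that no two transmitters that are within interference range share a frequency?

The cycle T1-T9-T8-T7-T4-T1 has odd length 5, so it cannot be 2-colored; at least 3 frequencies are needed.
A valid assignment using 3 frequencies: T11=3, T9=2, T4=2, T13=2, T12=1, T10=2, T1=1, T14=2, T8=1, T7=3. No two conflicting transmitters share a frequency.

3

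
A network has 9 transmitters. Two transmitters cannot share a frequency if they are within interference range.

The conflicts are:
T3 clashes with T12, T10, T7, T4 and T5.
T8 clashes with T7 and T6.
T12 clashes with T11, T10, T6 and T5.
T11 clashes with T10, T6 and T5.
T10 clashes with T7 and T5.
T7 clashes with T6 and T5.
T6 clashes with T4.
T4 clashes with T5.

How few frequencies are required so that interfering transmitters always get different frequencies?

4

T12, T11, T10, T5 are mutually in conflict, so at least 4 frequencies are needed.
4 frequencies suffice: frequency 1 → {T6, T5}; frequency 2 → {T12, T7, T4}; frequency 3 → {T3, T8, T11}; frequency 4 → {T10}. Each listed conflict is separated.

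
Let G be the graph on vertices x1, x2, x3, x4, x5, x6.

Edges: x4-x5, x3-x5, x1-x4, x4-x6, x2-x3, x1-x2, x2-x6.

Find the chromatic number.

The cycle x6-x2-x3-x5-x4-x6 has odd length 5, so it cannot be 2-colored; at least 3 colors are needed.
3 colors suffice: x1=2, x2=1, x3=2, x4=1, x5=3, x6=2. Each edge has distinct colors on its endpoints.

3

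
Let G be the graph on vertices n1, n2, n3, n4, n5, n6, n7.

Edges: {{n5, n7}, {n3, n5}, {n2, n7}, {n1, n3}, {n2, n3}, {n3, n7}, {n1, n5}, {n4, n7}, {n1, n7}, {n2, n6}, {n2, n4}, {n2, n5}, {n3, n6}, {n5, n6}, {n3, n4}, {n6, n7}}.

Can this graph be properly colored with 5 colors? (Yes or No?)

The chromatic number is 5. n2, n3, n5, n6, n7 are pairwise adjacent (a clique of size 5), so at least 5 colors are needed.
5 colors suffice: n1=3, n2=3, n3=2, n4=4, n5=4, n6=5, n7=1.
That is already a proper 5-coloring.

Yes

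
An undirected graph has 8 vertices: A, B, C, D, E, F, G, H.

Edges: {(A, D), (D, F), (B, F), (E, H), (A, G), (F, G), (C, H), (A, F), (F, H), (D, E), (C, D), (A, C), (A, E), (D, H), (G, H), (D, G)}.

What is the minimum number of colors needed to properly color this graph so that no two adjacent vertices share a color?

A, D, F, G form a clique, so at least 4 colors are needed.
A valid assignment using 4 colors: A=blue, B=red, C=green, D=red, E=green, F=green, G=yellow, H=blue. Each edge has distinct colors on its endpoints.

4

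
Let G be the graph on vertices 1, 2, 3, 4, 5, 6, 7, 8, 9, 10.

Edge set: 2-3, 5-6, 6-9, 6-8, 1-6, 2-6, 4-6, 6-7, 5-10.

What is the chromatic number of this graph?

2 and 3 are adjacent, so at least 2 colors are needed.
One proper 2-coloring: 1=b, 2=b, 3=a, 4=b, 5=b, 6=a, 7=b, 8=b, 9=b, 10=a. Every edge joins two different colors.

2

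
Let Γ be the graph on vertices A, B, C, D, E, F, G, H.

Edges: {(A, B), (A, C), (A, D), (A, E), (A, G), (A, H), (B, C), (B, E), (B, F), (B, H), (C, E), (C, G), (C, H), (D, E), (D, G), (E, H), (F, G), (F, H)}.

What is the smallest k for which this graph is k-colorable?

A, B, C, E, H are pairwise adjacent (a clique of size 5), so at least 5 colors are needed.
5 colors suffice: color red → {A, F}; color blue → {B, G}; color green → {C, D}; color yellow → {E}; color purple → {H}. No two adjacent vertices share a color.

5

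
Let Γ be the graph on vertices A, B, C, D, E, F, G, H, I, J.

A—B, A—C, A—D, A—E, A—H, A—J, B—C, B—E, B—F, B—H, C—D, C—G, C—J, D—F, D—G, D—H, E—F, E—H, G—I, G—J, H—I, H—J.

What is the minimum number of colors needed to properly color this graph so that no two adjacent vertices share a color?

A, B, E, H are pairwise adjacent (a clique of size 4), so at least 4 colors are needed.
4 colors suffice: color 1 → {A, F, G}; color 2 → {C, H}; color 3 → {B, D, I, J}; color 4 → {E}. No two adjacent vertices share a color.

4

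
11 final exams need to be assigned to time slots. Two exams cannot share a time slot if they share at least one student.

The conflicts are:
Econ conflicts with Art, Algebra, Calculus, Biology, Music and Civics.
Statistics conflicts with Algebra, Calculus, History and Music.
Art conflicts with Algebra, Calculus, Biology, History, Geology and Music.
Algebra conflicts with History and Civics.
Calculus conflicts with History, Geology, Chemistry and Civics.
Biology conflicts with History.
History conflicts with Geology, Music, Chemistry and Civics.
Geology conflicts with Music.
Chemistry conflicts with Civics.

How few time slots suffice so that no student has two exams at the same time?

4

Art, Calculus, History, Geology all conflict with each other, so at least 4 time slots are needed.
4 time slots suffice: time slot 1 → {Econ, History}; time slot 2 → {Algebra, Calculus, Biology, Music}; time slot 3 → {Statistics, Art, Civics}; time slot 4 → {Geology, Chemistry}. No two conflicting exams share a time slot.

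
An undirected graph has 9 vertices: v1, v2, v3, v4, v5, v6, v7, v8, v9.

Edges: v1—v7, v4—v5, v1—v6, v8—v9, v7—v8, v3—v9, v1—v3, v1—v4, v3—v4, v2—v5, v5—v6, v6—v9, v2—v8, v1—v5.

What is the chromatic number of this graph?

v1, v5, v6 are mutually adjacent, so at least 3 colors are needed.
3 colors suffice: v1=red, v2=red, v3=blue, v4=green, v5=blue, v6=green, v7=green, v8=blue, v9=red. Every edge joins two different colors.

3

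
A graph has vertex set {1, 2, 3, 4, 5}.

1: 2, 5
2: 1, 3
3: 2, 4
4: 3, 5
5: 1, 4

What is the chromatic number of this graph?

The cycle 2-3-4-5-1-2 has odd length 5, so it cannot be 2-colored; at least 3 colors are needed.
3 colors suffice: color a → {1, 4}; color b → {3, 5}; color c → {2}. Each edge has distinct colors on its endpoints.

3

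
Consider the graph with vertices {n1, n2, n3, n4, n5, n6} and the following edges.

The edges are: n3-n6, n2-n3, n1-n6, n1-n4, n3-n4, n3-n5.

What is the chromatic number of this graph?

n3 and n5 are adjacent, so at least 2 colors are needed.
2 colors suffice: color R → {n1, n3}; color B → {n2, n4, n5, n6}. Every edge joins two different colors.

2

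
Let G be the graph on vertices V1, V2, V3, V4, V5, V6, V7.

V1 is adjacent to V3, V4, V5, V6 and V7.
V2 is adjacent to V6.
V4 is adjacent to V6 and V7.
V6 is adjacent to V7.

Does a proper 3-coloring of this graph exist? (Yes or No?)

V1, V4, V6, V7 are mutually adjacent (a clique of size 4), so at least 4 colors are needed.
So 3 colors are not enough.

No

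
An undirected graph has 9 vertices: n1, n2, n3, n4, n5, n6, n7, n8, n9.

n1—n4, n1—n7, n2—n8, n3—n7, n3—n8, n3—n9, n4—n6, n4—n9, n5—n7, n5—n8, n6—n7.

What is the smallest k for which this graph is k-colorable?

The cycle n9-n4-n1-n7-n3-n9 has odd length 5, so it cannot be 2-colored; at least 3 colors are needed.
A valid assignment using 3 colors: n1=2, n2=2, n3=2, n4=1, n5=2, n6=2, n7=1, n8=1, n9=3. Every edge joins two different colors.

3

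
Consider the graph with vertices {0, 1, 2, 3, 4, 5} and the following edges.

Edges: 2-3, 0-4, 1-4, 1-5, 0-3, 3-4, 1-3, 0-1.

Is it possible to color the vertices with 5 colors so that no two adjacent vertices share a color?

The chromatic number is 4. 0, 1, 3, 4 are mutually adjacent (a clique of size 4), so at least 4 colors are needed.
A valid assignment using 4 colors: 0=d, 1=a, 2=a, 3=b, 4=c, 5=b.
Since 5 ≥ 4, a proper 5-coloring certainly exists.

Yes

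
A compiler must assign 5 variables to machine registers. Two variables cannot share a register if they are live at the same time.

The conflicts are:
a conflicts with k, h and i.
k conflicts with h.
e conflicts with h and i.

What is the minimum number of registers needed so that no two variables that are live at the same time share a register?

3

a, k, h are mutually in conflict, so at least 3 registers are needed.
A valid assignment using 3 registers: a=1, k=3, e=1, h=2, i=2. Every pair that conflicts lands in different registers.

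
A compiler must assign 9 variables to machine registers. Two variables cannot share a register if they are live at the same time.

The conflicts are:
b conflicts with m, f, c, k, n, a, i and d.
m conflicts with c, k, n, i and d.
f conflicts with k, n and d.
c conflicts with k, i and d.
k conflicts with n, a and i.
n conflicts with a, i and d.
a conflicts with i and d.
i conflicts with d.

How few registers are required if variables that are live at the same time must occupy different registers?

5

b, m, c, i, d are mutually in conflict, so at least 5 registers are needed.
A valid assignment using 5 registers: b=1, m=5, f=2, c=4, k=3, n=4, a=5, i=2, d=3. Each listed conflict is separated.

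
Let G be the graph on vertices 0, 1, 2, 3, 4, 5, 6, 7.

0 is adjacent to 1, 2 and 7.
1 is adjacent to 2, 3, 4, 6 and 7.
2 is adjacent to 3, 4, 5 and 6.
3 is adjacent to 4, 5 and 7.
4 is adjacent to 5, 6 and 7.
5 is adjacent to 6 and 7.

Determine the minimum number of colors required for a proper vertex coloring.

4

1, 2, 4, 6 form a clique, so at least 4 colors are needed.
4 colors suffice: color red → {1, 5}; color blue → {2, 7}; color green → {0, 4}; color yellow → {3, 6}. Each edge has distinct colors on its endpoints.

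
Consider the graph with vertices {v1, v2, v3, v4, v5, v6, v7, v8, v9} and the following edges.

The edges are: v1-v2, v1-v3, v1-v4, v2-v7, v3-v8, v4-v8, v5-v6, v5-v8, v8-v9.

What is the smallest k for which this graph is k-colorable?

v5 and v6 are adjacent, so at least 2 colors are needed.
2 colors suffice: color 1 → {v1, v6, v7, v8}; color 2 → {v2, v3, v4, v5, v9}. Each edge has distinct colors on its endpoints.

2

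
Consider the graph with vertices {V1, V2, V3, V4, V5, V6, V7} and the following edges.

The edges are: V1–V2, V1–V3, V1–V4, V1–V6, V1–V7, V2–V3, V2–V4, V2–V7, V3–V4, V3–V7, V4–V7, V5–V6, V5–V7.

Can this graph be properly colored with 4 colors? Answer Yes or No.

No

V1, V2, V3, V4, V7 are mutually adjacent (a clique of size 5), so at least 5 colors are needed.
So 4 colors are not enough.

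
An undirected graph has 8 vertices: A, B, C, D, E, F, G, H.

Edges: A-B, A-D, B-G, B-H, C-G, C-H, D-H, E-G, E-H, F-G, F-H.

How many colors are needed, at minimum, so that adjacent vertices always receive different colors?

A and D are adjacent, so at least 2 colors are needed.
2 colors suffice: A=red, B=blue, C=blue, D=blue, E=blue, F=blue, G=red, H=red. No two adjacent vertices share a color.

2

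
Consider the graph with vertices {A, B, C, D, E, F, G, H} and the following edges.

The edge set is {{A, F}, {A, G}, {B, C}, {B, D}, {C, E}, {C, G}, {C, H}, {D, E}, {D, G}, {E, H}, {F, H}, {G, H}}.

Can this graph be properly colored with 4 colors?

Yes

The chromatic number is 3. C, G, H are mutually adjacent, so at least 3 colors are needed.
One proper 3-coloring: A=2, B=1, C=2, D=2, E=1, F=1, G=1, H=3.
Since 4 ≥ 3, a proper 4-coloring certainly exists.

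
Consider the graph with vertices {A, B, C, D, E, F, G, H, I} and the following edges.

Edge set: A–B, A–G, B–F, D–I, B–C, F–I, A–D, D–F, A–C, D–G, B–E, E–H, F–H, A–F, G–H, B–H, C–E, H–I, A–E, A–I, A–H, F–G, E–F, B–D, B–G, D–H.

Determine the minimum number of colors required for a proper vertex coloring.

A, B, D, F, G, H are pairwise adjacent (a clique of size 6), so at least 6 colors are needed.
A valid assignment using 6 colors: A=1, B=4, C=2, D=5, E=5, F=2, G=6, H=3, I=4. Each edge has distinct colors on its endpoints.

6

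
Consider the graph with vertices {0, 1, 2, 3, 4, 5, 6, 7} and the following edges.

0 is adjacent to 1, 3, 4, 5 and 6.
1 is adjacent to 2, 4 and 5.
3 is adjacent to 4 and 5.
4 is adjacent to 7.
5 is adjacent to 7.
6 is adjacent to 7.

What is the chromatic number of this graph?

3

0, 1, 4 are pairwise adjacent, so at least 3 colors are needed.
A valid assignment using 3 colors: 0=red, 1=blue, 2=red, 3=blue, 4=green, 5=green, 6=blue, 7=red. Every edge joins two different colors.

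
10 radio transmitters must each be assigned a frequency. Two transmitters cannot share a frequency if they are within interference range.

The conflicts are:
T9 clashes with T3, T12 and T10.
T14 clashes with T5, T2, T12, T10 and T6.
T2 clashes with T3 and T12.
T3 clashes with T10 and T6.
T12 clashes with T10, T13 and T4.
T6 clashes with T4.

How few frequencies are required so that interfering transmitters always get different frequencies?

3

T9, T12, T10 pairwise conflict, so at least 3 frequencies are needed.
A valid assignment using 3 frequencies: T9=2, T14=2, T5=1, T2=3, T3=1, T12=1, T10=3, T6=3, T13=2, T4=2. No two conflicting transmitters share a frequency.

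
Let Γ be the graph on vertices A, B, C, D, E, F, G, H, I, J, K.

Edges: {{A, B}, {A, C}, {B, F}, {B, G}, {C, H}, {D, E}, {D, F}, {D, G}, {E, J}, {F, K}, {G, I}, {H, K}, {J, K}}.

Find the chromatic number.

3

The cycle J-E-D-F-K-J has odd length 5, so it cannot be 2-colored; at least 3 colors are needed.
One proper 3-coloring: A=1, B=2, C=3, D=2, E=1, F=3, G=1, H=2, I=2, J=2, K=1. Every edge joins two different colors.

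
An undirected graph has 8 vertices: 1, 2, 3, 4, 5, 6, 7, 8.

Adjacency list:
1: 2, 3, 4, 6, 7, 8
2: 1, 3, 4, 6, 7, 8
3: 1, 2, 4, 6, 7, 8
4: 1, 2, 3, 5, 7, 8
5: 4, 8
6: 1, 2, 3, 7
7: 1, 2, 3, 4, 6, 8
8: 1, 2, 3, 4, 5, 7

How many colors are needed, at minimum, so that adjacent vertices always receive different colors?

6

1, 2, 3, 4, 7, 8 form a clique, so at least 6 colors are needed.
6 colors suffice: color a → {6, 8}; color b → {1, 5}; color c → {7}; color d → {3}; color e → {2}; color f → {4}. No two adjacent vertices share a color.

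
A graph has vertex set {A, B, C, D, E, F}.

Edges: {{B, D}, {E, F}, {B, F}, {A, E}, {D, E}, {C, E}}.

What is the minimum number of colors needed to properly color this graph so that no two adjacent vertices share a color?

2

A and E are adjacent, so at least 2 colors are needed.
One proper 2-coloring: A=blue, B=red, C=blue, D=blue, E=red, F=blue. No two adjacent vertices share a color.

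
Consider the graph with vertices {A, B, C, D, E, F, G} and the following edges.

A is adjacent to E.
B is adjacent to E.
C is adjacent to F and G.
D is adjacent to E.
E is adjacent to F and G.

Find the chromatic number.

2

D and E are adjacent, so at least 2 colors are needed.
2 colors suffice: color red → {C, E}; color blue → {A, B, D, F, G}. No two adjacent vertices share a color.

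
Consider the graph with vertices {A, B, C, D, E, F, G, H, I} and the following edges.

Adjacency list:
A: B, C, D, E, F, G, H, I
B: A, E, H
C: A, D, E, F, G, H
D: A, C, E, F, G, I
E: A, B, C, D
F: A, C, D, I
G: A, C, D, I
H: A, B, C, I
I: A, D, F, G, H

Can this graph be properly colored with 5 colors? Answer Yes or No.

Yes

The chromatic number is 4. A, C, D, E form a clique, so at least 4 colors are needed.
One proper 4-coloring: A=1, B=3, C=3, D=2, E=4, F=4, G=4, H=2, I=3.
Since 5 ≥ 4, a proper 5-coloring certainly exists.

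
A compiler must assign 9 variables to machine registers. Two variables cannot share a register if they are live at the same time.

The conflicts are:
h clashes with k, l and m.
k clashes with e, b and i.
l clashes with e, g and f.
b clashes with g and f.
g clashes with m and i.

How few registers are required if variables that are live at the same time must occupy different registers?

3

The cycle h-l-f-b-k-h has odd length 5, so it cannot be 2-colored; at least 3 registers are needed.
3 registers suffice: h=3, k=1, l=2, e=3, b=2, g=1, f=1, m=2, i=2. No two conflicting variables share a register.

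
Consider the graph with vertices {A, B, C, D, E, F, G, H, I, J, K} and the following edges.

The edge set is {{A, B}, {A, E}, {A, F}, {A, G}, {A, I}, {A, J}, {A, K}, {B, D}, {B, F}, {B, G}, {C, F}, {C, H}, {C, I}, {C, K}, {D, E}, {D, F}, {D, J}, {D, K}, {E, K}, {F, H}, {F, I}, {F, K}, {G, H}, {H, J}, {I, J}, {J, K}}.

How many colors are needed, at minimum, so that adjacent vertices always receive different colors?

C, F, H form a triangle, so at least 3 colors are needed.
3 colors suffice: color 1 → {E, F, G, J}; color 2 → {A, C, D}; color 3 → {B, H, I, K}. No two adjacent vertices share a color.

3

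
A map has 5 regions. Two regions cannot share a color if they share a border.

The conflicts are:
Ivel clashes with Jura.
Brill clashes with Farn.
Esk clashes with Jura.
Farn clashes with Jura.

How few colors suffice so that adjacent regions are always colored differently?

Ivel and Jura conflict, so at least 2 colors are needed.
2 colors suffice: color 1 → {Brill, Jura}; color 2 → {Ivel, Esk, Farn}. Each listed conflict is separated.

2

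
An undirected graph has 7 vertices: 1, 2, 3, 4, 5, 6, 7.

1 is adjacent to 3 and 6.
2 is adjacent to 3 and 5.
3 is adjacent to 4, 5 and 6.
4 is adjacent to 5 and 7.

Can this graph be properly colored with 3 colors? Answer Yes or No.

Yes

The chromatic number is 3. 1, 3, 6 are mutually adjacent, so at least 3 colors are needed.
One proper 3-coloring: 1=blue, 2=green, 3=red, 4=green, 5=blue, 6=green, 7=red.
That is already a proper 3-coloring.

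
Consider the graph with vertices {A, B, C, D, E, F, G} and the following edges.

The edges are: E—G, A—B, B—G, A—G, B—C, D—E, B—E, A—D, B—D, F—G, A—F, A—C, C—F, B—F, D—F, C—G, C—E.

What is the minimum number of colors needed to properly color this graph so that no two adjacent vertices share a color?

5

A, B, C, F, G are mutually adjacent (a clique of size 5), so at least 5 colors are needed.
5 colors suffice: color red → {B}; color blue → {C, D}; color green → {A, E}; color yellow → {G}; color purple → {F}. Every edge joins two different colors.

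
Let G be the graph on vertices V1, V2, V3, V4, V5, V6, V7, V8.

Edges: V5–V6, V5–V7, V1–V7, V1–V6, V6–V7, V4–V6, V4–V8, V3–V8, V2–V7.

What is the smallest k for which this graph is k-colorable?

3

V1, V6, V7 form a triangle, so at least 3 colors are needed.
3 colors suffice: V1=3, V2=1, V3=2, V4=2, V5=3, V6=1, V7=2, V8=1. Each edge has distinct colors on its endpoints.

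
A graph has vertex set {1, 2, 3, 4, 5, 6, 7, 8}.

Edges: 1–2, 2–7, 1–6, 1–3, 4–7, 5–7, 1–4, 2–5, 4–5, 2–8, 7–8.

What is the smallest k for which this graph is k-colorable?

3

2, 7, 8 are pairwise adjacent, so at least 3 colors are needed.
One proper 3-coloring: 1=red, 2=blue, 3=blue, 4=blue, 5=green, 6=blue, 7=red, 8=green. Every edge joins two different colors.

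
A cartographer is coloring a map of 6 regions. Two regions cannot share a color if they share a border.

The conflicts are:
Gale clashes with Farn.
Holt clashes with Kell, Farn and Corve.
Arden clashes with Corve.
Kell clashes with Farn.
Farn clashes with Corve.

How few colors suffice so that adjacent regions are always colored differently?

Holt, Kell, Farn pairwise conflict, so at least 3 colors are needed.
A valid assignment using 3 colors: Gale=2, Holt=2, Arden=1, Kell=3, Farn=1, Corve=3. Every pair that conflicts lands in different colors.

3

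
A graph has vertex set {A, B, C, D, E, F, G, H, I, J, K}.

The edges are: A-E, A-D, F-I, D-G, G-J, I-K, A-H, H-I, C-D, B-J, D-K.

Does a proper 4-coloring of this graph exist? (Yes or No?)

The chromatic number is 3. The cycle I-K-D-A-H-I has odd length 5, so it cannot be 2-colored; at least 3 colors are needed.
A valid assignment using 3 colors: A=blue, B=blue, C=blue, D=red, E=red, F=blue, G=blue, H=green, I=red, J=red, K=blue.
Since 4 ≥ 3, a proper 4-coloring certainly exists.

Yes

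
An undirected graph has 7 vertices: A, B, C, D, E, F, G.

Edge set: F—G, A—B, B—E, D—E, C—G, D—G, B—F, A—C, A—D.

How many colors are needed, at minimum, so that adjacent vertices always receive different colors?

3

The cycle E-B-F-G-D-E has odd length 5, so it cannot be 2-colored; at least 3 colors are needed.
3 colors suffice: color 1 → {B, C, D}; color 2 → {A, E, G}; color 3 → {F}. Every edge joins two different colors.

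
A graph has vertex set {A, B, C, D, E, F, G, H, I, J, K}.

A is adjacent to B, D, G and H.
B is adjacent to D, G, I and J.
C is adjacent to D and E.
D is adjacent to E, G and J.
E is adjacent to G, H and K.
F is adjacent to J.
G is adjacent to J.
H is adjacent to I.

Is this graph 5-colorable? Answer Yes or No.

Yes

The chromatic number is 4. B, D, G, J are mutually adjacent (a clique of size 4), so at least 4 colors are needed.
4 colors suffice: color 1 → {D, F, H, K}; color 2 → {B, E}; color 3 → {C, G, I}; color 4 → {A, J}.
Since 5 ≥ 4, a proper 5-coloring certainly exists.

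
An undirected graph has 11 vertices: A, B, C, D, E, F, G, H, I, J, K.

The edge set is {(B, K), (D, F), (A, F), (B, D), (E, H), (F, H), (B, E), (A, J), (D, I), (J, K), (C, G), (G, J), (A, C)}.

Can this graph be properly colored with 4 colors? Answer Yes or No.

Yes

The chromatic number is 3. The cycle H-E-B-D-F-H has odd length 5, so it cannot be 2-colored; at least 3 colors are needed.
One proper 3-coloring: A=red, B=red, C=blue, D=blue, E=blue, F=green, G=red, H=red, I=red, J=blue, K=green.
Since 4 ≥ 3, a proper 4-coloring certainly exists.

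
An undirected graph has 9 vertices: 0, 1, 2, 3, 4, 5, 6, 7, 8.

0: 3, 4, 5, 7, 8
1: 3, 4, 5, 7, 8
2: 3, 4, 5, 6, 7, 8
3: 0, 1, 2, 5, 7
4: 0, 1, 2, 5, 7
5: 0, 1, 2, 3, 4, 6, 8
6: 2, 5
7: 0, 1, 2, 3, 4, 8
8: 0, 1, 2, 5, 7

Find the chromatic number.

0, 3, 7 are mutually adjacent, so at least 3 colors are needed.
3 colors suffice: color a → {5, 7}; color b → {0, 1, 2}; color c → {3, 4, 6, 8}. No two adjacent vertices share a color.

3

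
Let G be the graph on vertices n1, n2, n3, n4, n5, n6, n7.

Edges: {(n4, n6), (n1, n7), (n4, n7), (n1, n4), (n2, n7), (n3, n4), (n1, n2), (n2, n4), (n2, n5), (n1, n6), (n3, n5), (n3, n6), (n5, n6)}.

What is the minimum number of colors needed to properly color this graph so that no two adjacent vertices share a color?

n1, n2, n4, n7 are pairwise adjacent (a clique of size 4), so at least 4 colors are needed.
One proper 4-coloring: n1=3, n2=2, n3=3, n4=1, n5=1, n6=2, n7=4. Every edge joins two different colors.

4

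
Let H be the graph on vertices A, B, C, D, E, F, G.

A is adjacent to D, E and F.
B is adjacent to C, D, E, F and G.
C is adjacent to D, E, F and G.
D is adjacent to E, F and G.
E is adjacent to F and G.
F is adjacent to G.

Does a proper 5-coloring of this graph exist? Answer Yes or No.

No

B, C, D, E, F, G are mutually adjacent (a clique of size 6), so at least 6 colors are needed.
So 5 colors are not enough.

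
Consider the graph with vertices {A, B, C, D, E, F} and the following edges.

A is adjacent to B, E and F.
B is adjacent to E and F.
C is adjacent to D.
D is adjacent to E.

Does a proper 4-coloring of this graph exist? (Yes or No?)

Yes

The chromatic number is 3. A, B, F are mutually adjacent, so at least 3 colors are needed.
One proper 3-coloring: A=green, B=red, C=blue, D=red, E=blue, F=blue.
Since 4 ≥ 3, a proper 4-coloring certainly exists.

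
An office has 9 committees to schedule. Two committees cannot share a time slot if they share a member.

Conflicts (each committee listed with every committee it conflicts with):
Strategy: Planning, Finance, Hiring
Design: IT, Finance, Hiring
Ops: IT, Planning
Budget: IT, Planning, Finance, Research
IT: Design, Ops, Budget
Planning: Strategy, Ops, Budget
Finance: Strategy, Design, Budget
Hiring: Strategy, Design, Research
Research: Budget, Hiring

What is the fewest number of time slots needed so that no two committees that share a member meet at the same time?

3

The cycle Budget-Planning-Strategy-Hiring-Research-Budget has odd length 5, so it cannot be 2-colored; at least 3 time slots are needed.
3 time slots suffice: time slot 1 → {Strategy, Design, Ops, Budget}; time slot 2 → {IT, Planning, Finance, Hiring}; time slot 3 → {Research}. No two conflicting committees share a time slot.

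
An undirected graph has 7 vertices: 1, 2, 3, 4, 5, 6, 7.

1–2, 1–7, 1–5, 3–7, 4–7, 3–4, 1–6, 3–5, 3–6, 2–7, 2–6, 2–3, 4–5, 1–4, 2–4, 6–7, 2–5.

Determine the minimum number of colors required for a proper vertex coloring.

2, 3, 4, 5 form a clique, so at least 4 colors are needed.
4 colors suffice: 1=blue, 2=red, 3=blue, 4=yellow, 5=green, 6=yellow, 7=green. Each edge has distinct colors on its endpoints.

4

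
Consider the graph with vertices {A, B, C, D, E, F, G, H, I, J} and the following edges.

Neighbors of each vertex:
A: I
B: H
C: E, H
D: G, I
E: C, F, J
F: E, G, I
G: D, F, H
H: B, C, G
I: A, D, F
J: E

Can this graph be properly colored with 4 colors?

Yes

The chromatic number is 3. The cycle F-G-H-C-E-F has odd length 5, so it cannot be 2-colored; at least 3 colors are needed.
3 colors suffice: color 1 → {E, H, I}; color 2 → {A, B, C, D, F, J}; color 3 → {G}.
Since 4 ≥ 3, a proper 4-coloring certainly exists.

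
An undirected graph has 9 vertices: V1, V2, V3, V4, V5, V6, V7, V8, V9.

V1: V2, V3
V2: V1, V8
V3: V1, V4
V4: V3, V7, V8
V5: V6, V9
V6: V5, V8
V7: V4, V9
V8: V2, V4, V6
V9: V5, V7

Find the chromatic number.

3

The cycle V1-V3-V4-V8-V2-V1 has odd length 5, so it cannot be 2-colored; at least 3 colors are needed.
3 colors suffice: color 1 → {V3, V5, V7, V8}; color 2 → {V2, V4, V6, V9}; color 3 → {V1}. Each edge has distinct colors on its endpoints.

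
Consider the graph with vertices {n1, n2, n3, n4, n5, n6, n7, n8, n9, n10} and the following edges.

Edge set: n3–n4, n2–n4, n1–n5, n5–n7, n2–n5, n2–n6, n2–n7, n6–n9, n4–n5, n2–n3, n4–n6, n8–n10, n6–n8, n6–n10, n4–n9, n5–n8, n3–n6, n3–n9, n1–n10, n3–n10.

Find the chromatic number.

4

n2, n3, n4, n6 are pairwise adjacent (a clique of size 4), so at least 4 colors are needed.
4 colors suffice: color R → {n5, n6}; color B → {n2, n9, n10}; color G → {n1, n3, n7, n8}; color Y → {n4}. Each edge has distinct colors on its endpoints.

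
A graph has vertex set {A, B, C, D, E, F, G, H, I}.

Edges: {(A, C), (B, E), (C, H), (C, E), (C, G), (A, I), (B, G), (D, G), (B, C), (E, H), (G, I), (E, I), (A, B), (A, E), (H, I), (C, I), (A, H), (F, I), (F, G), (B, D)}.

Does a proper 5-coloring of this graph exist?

The chromatic number is 5. A, C, E, H, I are mutually adjacent (a clique of size 5), so at least 5 colors are needed.
A valid assignment using 5 colors: A=3, B=2, C=1, D=1, E=4, F=1, G=3, H=5, I=2.
That is already a proper 5-coloring.

Yes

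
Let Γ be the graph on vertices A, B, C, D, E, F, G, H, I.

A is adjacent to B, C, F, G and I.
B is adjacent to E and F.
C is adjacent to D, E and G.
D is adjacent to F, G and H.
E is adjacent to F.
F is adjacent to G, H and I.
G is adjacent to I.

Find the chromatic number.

A, F, G, I are pairwise adjacent (a clique of size 4), so at least 4 colors are needed.
4 colors suffice: color 1 → {C, F}; color 2 → {A, D, E}; color 3 → {B, G, H}; color 4 → {I}. Every edge joins two different colors.

4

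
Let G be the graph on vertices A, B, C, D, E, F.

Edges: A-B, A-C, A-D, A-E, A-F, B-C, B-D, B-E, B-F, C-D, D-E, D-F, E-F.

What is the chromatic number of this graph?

5

A, B, D, E, F form a clique, so at least 5 colors are needed.
5 colors suffice: color 1 → {A}; color 2 → {B}; color 3 → {D}; color 4 → {C, E}; color 5 → {F}. Every edge joins two different colors.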